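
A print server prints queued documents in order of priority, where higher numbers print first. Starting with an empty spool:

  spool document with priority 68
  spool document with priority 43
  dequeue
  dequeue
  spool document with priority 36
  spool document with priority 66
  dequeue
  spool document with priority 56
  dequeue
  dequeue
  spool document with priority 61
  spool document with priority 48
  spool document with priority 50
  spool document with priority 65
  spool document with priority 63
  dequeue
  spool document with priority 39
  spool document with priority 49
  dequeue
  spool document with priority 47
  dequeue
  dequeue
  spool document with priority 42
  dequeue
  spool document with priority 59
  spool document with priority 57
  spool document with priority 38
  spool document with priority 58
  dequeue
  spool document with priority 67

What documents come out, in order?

insert 68 → {68}
insert 43 → {68, 43}
dequeue → 68; now {43}
dequeue → 43; now {}
insert 36 → {36}
insert 66 → {66, 36}
dequeue → 66; now {36}
insert 56 → {56, 36}
dequeue → 56; now {36}
dequeue → 36; now {}
insert 61 → {61}
insert 48 → {61, 48}
insert 50 → {61, 50, 48}
insert 65 → {65, 61, 50, 48}
insert 63 → {65, 63, 61, 50, 48}
dequeue → 65; now {63, 61, 50, 48}
insert 39 → {63, 61, 50, 48, 39}
insert 49 → {63, 61, 50, 49, 48, 39}
dequeue → 63; now {61, 50, 49, 48, 39}
insert 47 → {61, 50, 49, 48, 47, 39}
dequeue → 61; now {50, 49, 48, 47, 39}
dequeue → 50; now {49, 48, 47, 39}
insert 42 → {49, 48, 47, 42, 39}
dequeue → 49; now {48, 47, 42, 39}
insert 59 → {59, 48, 47, 42, 39}
insert 57 → {59, 57, 48, 47, 42, 39}
insert 38 → {59, 57, 48, 47, 42, 39, 38}
insert 58 → {59, 58, 57, 48, 47, 42, 39, 38}
dequeue → 59; now {58, 57, 48, 47, 42, 39, 38}
insert 67 → {67, 58, 57, 48, 47, 42, 39, 38}

68, 43, 66, 56, 36, 65, 63, 61, 50, 49, 59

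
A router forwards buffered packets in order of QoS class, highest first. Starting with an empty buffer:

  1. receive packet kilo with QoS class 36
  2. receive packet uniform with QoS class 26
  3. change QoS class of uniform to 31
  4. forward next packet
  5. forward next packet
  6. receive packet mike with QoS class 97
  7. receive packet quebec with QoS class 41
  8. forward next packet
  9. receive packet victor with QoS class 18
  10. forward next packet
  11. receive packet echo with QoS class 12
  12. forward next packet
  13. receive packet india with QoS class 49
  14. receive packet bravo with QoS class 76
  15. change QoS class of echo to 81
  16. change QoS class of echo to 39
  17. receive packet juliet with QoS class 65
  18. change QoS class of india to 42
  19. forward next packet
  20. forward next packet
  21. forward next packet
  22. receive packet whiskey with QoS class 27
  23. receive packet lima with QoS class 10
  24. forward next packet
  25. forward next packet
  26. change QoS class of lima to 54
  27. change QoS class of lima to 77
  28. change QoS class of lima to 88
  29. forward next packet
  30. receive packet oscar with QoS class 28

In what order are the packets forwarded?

kilo, uniform, mike, quebec, victor, bravo, juliet, india, echo, whiskey, lima

add kilo (QoS class 36) → {kilo:36}
add uniform (QoS class 26) → {kilo:36, uniform:26}
update uniform to QoS class 31 → {kilo:36, uniform:31}
forward next packet → kilo; now {uniform:31}
forward next packet → uniform; now {}
add mike (QoS class 97) → {mike:97}
add quebec (QoS class 41) → {mike:97, quebec:41}
forward next packet → mike; now {quebec:41}
add victor (QoS class 18) → {quebec:41, victor:18}
forward next packet → quebec; now {victor:18}
add echo (QoS class 12) → {victor:18, echo:12}
forward next packet → victor; now {echo:12}
add india (QoS class 49) → {india:49, echo:12}
add bravo (QoS class 76) → {bravo:76, india:49, echo:12}
update echo to QoS class 81 → {echo:81, bravo:76, india:49}
update echo to QoS class 39 → {bravo:76, india:49, echo:39}
add juliet (QoS class 65) → {bravo:76, juliet:65, india:49, echo:39}
update india to QoS class 42 → {bravo:76, juliet:65, india:42, echo:39}
forward next packet → bravo; now {juliet:65, india:42, echo:39}
forward next packet → juliet; now {india:42, echo:39}
forward next packet → india; now {echo:39}
add whiskey (QoS class 27) → {echo:39, whiskey:27}
add lima (QoS class 10) → {echo:39, whiskey:27, lima:10}
forward next packet → echo; now {whiskey:27, lima:10}
forward next packet → whiskey; now {lima:10}
update lima to QoS class 54 → {lima:54}
update lima to QoS class 77 → {lima:77}
update lima to QoS class 88 → {lima:88}
forward next packet → lima; now {}
add oscar (QoS class 28) → {oscar:28}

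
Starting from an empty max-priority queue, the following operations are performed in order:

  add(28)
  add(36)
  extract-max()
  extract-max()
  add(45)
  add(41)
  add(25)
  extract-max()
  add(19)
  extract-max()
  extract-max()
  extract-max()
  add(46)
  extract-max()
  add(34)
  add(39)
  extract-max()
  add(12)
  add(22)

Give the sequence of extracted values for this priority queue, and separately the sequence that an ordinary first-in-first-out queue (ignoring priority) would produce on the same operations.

insert 28 → {28}
insert 36 → {36, 28}
extract-max → 36; now {28}
extract-max → 28; now {}
insert 45 → {45}
insert 41 → {45, 41}
insert 25 → {45, 41, 25}
extract-max → 45; now {41, 25}
insert 19 → {41, 25, 19}
extract-max → 41; now {25, 19}
extract-max → 25; now {19}
extract-max → 19; now {}
insert 46 → {46}
extract-max → 46; now {}
insert 34 → {34}
insert 39 → {39, 34}
extract-max → 39; now {34}
insert 12 → {34, 12}
insert 22 → {34, 22, 12}

priority queue: [36, 28, 45, 41, 25, 19, 46, 39]; FIFO queue: [28, 36, 45, 41, 25, 19, 46, 34]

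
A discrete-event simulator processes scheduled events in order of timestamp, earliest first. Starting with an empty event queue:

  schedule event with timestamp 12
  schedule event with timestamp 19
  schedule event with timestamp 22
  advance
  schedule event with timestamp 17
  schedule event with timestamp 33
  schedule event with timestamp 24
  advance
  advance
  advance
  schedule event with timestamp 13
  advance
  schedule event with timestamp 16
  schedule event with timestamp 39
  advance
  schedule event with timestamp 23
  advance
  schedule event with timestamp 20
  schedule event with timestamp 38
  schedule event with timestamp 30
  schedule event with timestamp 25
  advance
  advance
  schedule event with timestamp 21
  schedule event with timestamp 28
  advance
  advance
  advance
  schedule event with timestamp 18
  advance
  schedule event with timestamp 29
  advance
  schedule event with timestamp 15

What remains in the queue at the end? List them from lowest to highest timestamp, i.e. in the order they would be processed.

insert 12 → {12}
insert 19 → {12, 19}
insert 22 → {12, 19, 22}
advance → 12; now {19, 22}
insert 17 → {17, 19, 22}
insert 33 → {17, 19, 22, 33}
insert 24 → {17, 19, 22, 24, 33}
advance → 17; now {19, 22, 24, 33}
advance → 19; now {22, 24, 33}
advance → 22; now {24, 33}
insert 13 → {13, 24, 33}
advance → 13; now {24, 33}
insert 16 → {16, 24, 33}
insert 39 → {16, 24, 33, 39}
advance → 16; now {24, 33, 39}
insert 23 → {23, 24, 33, 39}
advance → 23; now {24, 33, 39}
insert 20 → {20, 24, 33, 39}
insert 38 → {20, 24, 33, 38, 39}
insert 30 → {20, 24, 30, 33, 38, 39}
insert 25 → {20, 24, 25, 30, 33, 38, 39}
advance → 20; now {24, 25, 30, 33, 38, 39}
advance → 24; now {25, 30, 33, 38, 39}
insert 21 → {21, 25, 30, 33, 38, 39}
insert 28 → {21, 25, 28, 30, 33, 38, 39}
advance → 21; now {25, 28, 30, 33, 38, 39}
advance → 25; now {28, 30, 33, 38, 39}
advance → 28; now {30, 33, 38, 39}
insert 18 → {18, 30, 33, 38, 39}
advance → 18; now {30, 33, 38, 39}
insert 29 → {29, 30, 33, 38, 39}
advance → 29; now {30, 33, 38, 39}
insert 15 → {15, 30, 33, 38, 39}

[15, 30, 33, 38, 39]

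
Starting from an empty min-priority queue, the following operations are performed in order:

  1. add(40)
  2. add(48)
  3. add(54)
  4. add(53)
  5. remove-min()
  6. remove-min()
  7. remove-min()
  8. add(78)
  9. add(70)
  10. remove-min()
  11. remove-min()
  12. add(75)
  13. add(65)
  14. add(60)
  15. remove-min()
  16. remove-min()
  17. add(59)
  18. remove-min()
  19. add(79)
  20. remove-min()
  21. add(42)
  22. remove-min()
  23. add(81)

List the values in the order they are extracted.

insert 40 → {40}
insert 48 → {40, 48}
insert 54 → {40, 48, 54}
insert 53 → {40, 48, 53, 54}
remove-min → 40; now {48, 53, 54}
remove-min → 48; now {53, 54}
remove-min → 53; now {54}
insert 78 → {54, 78}
insert 70 → {54, 70, 78}
remove-min → 54; now {70, 78}
remove-min → 70; now {78}
insert 75 → {75, 78}
insert 65 → {65, 75, 78}
insert 60 → {60, 65, 75, 78}
remove-min → 60; now {65, 75, 78}
remove-min → 65; now {75, 78}
insert 59 → {59, 75, 78}
remove-min → 59; now {75, 78}
insert 79 → {75, 78, 79}
remove-min → 75; now {78, 79}
insert 42 → {42, 78, 79}
remove-min → 42; now {78, 79}
insert 81 → {78, 79, 81}

[40, 48, 53, 54, 70, 60, 65, 59, 75, 42]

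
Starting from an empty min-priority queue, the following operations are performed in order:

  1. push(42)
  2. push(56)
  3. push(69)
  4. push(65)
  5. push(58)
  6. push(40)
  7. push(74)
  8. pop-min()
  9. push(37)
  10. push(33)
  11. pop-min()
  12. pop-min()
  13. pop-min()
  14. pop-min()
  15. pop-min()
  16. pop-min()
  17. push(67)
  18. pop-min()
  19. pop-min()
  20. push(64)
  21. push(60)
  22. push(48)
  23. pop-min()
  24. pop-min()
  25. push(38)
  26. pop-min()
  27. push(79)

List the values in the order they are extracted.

insert 42 → {42}
insert 56 → {42, 56}
insert 69 → {42, 56, 69}
insert 65 → {42, 56, 65, 69}
insert 58 → {42, 56, 58, 65, 69}
insert 40 → {40, 42, 56, 58, 65, 69}
insert 74 → {40, 42, 56, 58, 65, 69, 74}
pop-min → 40; now {42, 56, 58, 65, 69, 74}
insert 37 → {37, 42, 56, 58, 65, 69, 74}
insert 33 → {33, 37, 42, 56, 58, 65, 69, 74}
pop-min → 33; now {37, 42, 56, 58, 65, 69, 74}
pop-min → 37; now {42, 56, 58, 65, 69, 74}
pop-min → 42; now {56, 58, 65, 69, 74}
pop-min → 56; now {58, 65, 69, 74}
pop-min → 58; now {65, 69, 74}
pop-min → 65; now {69, 74}
insert 67 → {67, 69, 74}
pop-min → 67; now {69, 74}
pop-min → 69; now {74}
insert 64 → {64, 74}
insert 60 → {60, 64, 74}
insert 48 → {48, 60, 64, 74}
pop-min → 48; now {60, 64, 74}
pop-min → 60; now {64, 74}
insert 38 → {38, 64, 74}
pop-min → 38; now {64, 74}
insert 79 → {64, 74, 79}

[40, 33, 37, 42, 56, 58, 65, 67, 69, 48, 60, 38]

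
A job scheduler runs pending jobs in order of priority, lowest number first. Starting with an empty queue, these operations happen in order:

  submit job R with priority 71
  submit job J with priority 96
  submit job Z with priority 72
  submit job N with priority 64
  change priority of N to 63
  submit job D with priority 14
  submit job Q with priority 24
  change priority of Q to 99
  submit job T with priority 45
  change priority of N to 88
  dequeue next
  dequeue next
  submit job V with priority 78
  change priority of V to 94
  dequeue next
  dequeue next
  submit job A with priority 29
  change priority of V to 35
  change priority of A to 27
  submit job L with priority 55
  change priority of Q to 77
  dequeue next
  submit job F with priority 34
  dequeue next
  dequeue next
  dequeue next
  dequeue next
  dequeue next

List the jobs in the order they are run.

add R (priority 71) → {R:71}
add J (priority 96) → {R:71, J:96}
add Z (priority 72) → {R:71, Z:72, J:96}
add N (priority 64) → {N:64, R:71, Z:72, J:96}
update N to priority 63 → {N:63, R:71, Z:72, J:96}
add D (priority 14) → {D:14, N:63, R:71, Z:72, J:96}
add Q (priority 24) → {D:14, Q:24, N:63, R:71, Z:72, J:96}
update Q to priority 99 → {D:14, N:63, R:71, Z:72, J:96, Q:99}
add T (priority 45) → {D:14, T:45, N:63, R:71, Z:72, J:96, Q:99}
update N to priority 88 → {D:14, T:45, R:71, Z:72, N:88, J:96, Q:99}
dequeue next → D; now {T:45, R:71, Z:72, N:88, J:96, Q:99}
dequeue next → T; now {R:71, Z:72, N:88, J:96, Q:99}
add V (priority 78) → {R:71, Z:72, V:78, N:88, J:96, Q:99}
update V to priority 94 → {R:71, Z:72, N:88, V:94, J:96, Q:99}
dequeue next → R; now {Z:72, N:88, V:94, J:96, Q:99}
dequeue next → Z; now {N:88, V:94, J:96, Q:99}
add A (priority 29) → {A:29, N:88, V:94, J:96, Q:99}
update V to priority 35 → {A:29, V:35, N:88, J:96, Q:99}
update A to priority 27 → {A:27, V:35, N:88, J:96, Q:99}
add L (priority 55) → {A:27, V:35, L:55, N:88, J:96, Q:99}
update Q to priority 77 → {A:27, V:35, L:55, Q:77, N:88, J:96}
dequeue next → A; now {V:35, L:55, Q:77, N:88, J:96}
add F (priority 34) → {F:34, V:35, L:55, Q:77, N:88, J:96}
dequeue next → F; now {V:35, L:55, Q:77, N:88, J:96}
dequeue next → V; now {L:55, Q:77, N:88, J:96}
dequeue next → L; now {Q:77, N:88, J:96}
dequeue next → Q; now {N:88, J:96}
dequeue next → N; now {J:96}

D → T → R → Z → A → F → V → L → Q → N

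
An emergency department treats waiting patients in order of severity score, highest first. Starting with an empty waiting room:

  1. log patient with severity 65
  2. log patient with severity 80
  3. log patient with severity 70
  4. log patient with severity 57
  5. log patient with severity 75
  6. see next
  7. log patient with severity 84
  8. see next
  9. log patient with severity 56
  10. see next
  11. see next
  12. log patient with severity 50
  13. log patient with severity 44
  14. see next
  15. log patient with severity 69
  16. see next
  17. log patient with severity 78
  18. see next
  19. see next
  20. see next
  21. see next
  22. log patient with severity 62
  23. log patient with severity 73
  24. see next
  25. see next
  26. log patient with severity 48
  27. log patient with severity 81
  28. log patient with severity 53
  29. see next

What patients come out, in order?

80 → 84 → 75 → 70 → 65 → 69 → 78 → 57 → 56 → 50 → 73 → 62 → 81

insert 65 → {65}
insert 80 → {80, 65}
insert 70 → {80, 70, 65}
insert 57 → {80, 70, 65, 57}
insert 75 → {80, 75, 70, 65, 57}
see next → 80; now {75, 70, 65, 57}
insert 84 → {84, 75, 70, 65, 57}
see next → 84; now {75, 70, 65, 57}
insert 56 → {75, 70, 65, 57, 56}
see next → 75; now {70, 65, 57, 56}
see next → 70; now {65, 57, 56}
insert 50 → {65, 57, 56, 50}
insert 44 → {65, 57, 56, 50, 44}
see next → 65; now {57, 56, 50, 44}
insert 69 → {69, 57, 56, 50, 44}
see next → 69; now {57, 56, 50, 44}
insert 78 → {78, 57, 56, 50, 44}
see next → 78; now {57, 56, 50, 44}
see next → 57; now {56, 50, 44}
see next → 56; now {50, 44}
see next → 50; now {44}
insert 62 → {62, 44}
insert 73 → {73, 62, 44}
see next → 73; now {62, 44}
see next → 62; now {44}
insert 48 → {48, 44}
insert 81 → {81, 48, 44}
insert 53 → {81, 53, 48, 44}
see next → 81; now {53, 48, 44}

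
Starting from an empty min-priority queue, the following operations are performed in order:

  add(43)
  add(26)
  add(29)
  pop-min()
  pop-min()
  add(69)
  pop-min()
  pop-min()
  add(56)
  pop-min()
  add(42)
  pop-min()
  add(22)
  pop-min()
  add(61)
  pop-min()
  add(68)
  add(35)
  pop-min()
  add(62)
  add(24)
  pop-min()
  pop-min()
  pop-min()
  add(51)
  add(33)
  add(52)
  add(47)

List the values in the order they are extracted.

26, 29, 43, 69, 56, 42, 22, 61, 35, 24, 62, 68

insert 43 → {43}
insert 26 → {26, 43}
insert 29 → {26, 29, 43}
pop-min → 26; now {29, 43}
pop-min → 29; now {43}
insert 69 → {43, 69}
pop-min → 43; now {69}
pop-min → 69; now {}
insert 56 → {56}
pop-min → 56; now {}
insert 42 → {42}
pop-min → 42; now {}
insert 22 → {22}
pop-min → 22; now {}
insert 61 → {61}
pop-min → 61; now {}
insert 68 → {68}
insert 35 → {35, 68}
pop-min → 35; now {68}
insert 62 → {62, 68}
insert 24 → {24, 62, 68}
pop-min → 24; now {62, 68}
pop-min → 62; now {68}
pop-min → 68; now {}
insert 51 → {51}
insert 33 → {33, 51}
insert 52 → {33, 51, 52}
insert 47 → {33, 47, 51, 52}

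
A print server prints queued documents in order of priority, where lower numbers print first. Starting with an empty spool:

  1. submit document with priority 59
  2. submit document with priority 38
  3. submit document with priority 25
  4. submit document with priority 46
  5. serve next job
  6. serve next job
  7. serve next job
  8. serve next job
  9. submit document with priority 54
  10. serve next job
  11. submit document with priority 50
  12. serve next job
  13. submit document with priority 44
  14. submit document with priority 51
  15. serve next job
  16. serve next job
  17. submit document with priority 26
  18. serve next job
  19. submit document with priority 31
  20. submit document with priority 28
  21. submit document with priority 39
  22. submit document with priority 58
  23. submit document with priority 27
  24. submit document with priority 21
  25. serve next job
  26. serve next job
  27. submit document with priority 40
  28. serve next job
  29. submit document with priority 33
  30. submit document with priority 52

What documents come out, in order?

insert 59 → {59}
insert 38 → {38, 59}
insert 25 → {25, 38, 59}
insert 46 → {25, 38, 46, 59}
serve next job → 25; now {38, 46, 59}
serve next job → 38; now {46, 59}
serve next job → 46; now {59}
serve next job → 59; now {}
insert 54 → {54}
serve next job → 54; now {}
insert 50 → {50}
serve next job → 50; now {}
insert 44 → {44}
insert 51 → {44, 51}
serve next job → 44; now {51}
serve next job → 51; now {}
insert 26 → {26}
serve next job → 26; now {}
insert 31 → {31}
insert 28 → {28, 31}
insert 39 → {28, 31, 39}
insert 58 → {28, 31, 39, 58}
insert 27 → {27, 28, 31, 39, 58}
insert 21 → {21, 27, 28, 31, 39, 58}
serve next job → 21; now {27, 28, 31, 39, 58}
serve next job → 27; now {28, 31, 39, 58}
insert 40 → {28, 31, 39, 40, 58}
serve next job → 28; now {31, 39, 40, 58}
insert 33 → {31, 33, 39, 40, 58}
insert 52 → {31, 33, 39, 40, 52, 58}

25 → 38 → 46 → 59 → 54 → 50 → 44 → 51 → 26 → 21 → 27 → 28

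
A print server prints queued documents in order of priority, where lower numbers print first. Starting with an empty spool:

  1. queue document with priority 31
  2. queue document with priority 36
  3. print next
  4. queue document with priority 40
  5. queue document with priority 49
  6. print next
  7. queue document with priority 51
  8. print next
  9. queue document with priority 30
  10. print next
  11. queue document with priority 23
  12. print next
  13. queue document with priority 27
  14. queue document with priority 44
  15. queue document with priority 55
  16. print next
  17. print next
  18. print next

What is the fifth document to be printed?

insert 31 → {31}
insert 36 → {31, 36}
print next → 31; now {36}
insert 40 → {36, 40}
insert 49 → {36, 40, 49}
print next → 36; now {40, 49}
insert 51 → {40, 49, 51}
print next → 40; now {49, 51}
insert 30 → {30, 49, 51}
print next → 30; now {49, 51}
insert 23 → {23, 49, 51}
print next → 23; now {49, 51}
insert 27 → {27, 49, 51}
insert 44 → {27, 44, 49, 51}
insert 55 → {27, 44, 49, 51, 55}
print next → 27; now {44, 49, 51, 55}
print next → 44; now {49, 51, 55}
print next → 49; now {51, 55}

23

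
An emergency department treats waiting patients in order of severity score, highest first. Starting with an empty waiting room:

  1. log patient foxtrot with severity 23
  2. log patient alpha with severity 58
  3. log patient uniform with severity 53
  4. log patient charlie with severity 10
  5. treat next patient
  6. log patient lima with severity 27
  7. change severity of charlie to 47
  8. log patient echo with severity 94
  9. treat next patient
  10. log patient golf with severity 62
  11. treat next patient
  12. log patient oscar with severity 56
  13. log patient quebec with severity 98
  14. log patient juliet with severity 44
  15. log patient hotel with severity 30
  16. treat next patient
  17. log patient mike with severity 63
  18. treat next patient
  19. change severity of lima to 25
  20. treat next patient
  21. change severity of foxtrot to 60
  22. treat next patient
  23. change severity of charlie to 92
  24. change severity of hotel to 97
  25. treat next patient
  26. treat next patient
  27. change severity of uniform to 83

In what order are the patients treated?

alpha → echo → golf → quebec → mike → oscar → foxtrot → hotel → charlie

add foxtrot (severity 23) → {foxtrot:23}
add alpha (severity 58) → {alpha:58, foxtrot:23}
add uniform (severity 53) → {alpha:58, uniform:53, foxtrot:23}
add charlie (severity 10) → {alpha:58, uniform:53, foxtrot:23, charlie:10}
treat next patient → alpha; now {uniform:53, foxtrot:23, charlie:10}
add lima (severity 27) → {uniform:53, lima:27, foxtrot:23, charlie:10}
update charlie to severity 47 → {uniform:53, charlie:47, lima:27, foxtrot:23}
add echo (severity 94) → {echo:94, uniform:53, charlie:47, lima:27, foxtrot:23}
treat next patient → echo; now {uniform:53, charlie:47, lima:27, foxtrot:23}
add golf (severity 62) → {golf:62, uniform:53, charlie:47, lima:27, foxtrot:23}
treat next patient → golf; now {uniform:53, charlie:47, lima:27, foxtrot:23}
add oscar (severity 56) → {oscar:56, uniform:53, charlie:47, lima:27, foxtrot:23}
add quebec (severity 98) → {quebec:98, oscar:56, uniform:53, charlie:47, lima:27, foxtrot:23}
add juliet (severity 44) → {quebec:98, oscar:56, uniform:53, charlie:47, juliet:44, lima:27, foxtrot:23}
add hotel (severity 30) → {quebec:98, oscar:56, uniform:53, charlie:47, juliet:44, hotel:30, lima:27, foxtrot:23}
treat next patient → quebec; now {oscar:56, uniform:53, charlie:47, juliet:44, hotel:30, lima:27, foxtrot:23}
add mike (severity 63) → {mike:63, oscar:56, uniform:53, charlie:47, juliet:44, hotel:30, lima:27, foxtrot:23}
treat next patient → mike; now {oscar:56, uniform:53, charlie:47, juliet:44, hotel:30, lima:27, foxtrot:23}
update lima to severity 25 → {oscar:56, uniform:53, charlie:47, juliet:44, hotel:30, lima:25, foxtrot:23}
treat next patient → oscar; now {uniform:53, charlie:47, juliet:44, hotel:30, lima:25, foxtrot:23}
update foxtrot to severity 60 → {foxtrot:60, uniform:53, charlie:47, juliet:44, hotel:30, lima:25}
treat next patient → foxtrot; now {uniform:53, charlie:47, juliet:44, hotel:30, lima:25}
update charlie to severity 92 → {charlie:92, uniform:53, juliet:44, hotel:30, lima:25}
update hotel to severity 97 → {hotel:97, charlie:92, uniform:53, juliet:44, lima:25}
treat next patient → hotel; now {charlie:92, uniform:53, juliet:44, lima:25}
treat next patient → charlie; now {uniform:53, juliet:44, lima:25}
update uniform to severity 83 → {uniform:83, juliet:44, lima:25}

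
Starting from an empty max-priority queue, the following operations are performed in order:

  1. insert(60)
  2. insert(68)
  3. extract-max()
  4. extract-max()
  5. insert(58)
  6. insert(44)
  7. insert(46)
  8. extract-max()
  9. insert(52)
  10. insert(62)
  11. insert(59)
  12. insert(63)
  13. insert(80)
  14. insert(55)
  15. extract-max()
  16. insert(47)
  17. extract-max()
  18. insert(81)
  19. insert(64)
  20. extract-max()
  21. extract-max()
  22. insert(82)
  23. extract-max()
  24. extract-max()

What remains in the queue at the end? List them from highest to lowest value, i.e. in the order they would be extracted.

insert 60 → {60}
insert 68 → {68, 60}
extract-max → 68; now {60}
extract-max → 60; now {}
insert 58 → {58}
insert 44 → {58, 44}
insert 46 → {58, 46, 44}
extract-max → 58; now {46, 44}
insert 52 → {52, 46, 44}
insert 62 → {62, 52, 46, 44}
insert 59 → {62, 59, 52, 46, 44}
insert 63 → {63, 62, 59, 52, 46, 44}
insert 80 → {80, 63, 62, 59, 52, 46, 44}
insert 55 → {80, 63, 62, 59, 55, 52, 46, 44}
extract-max → 80; now {63, 62, 59, 55, 52, 46, 44}
insert 47 → {63, 62, 59, 55, 52, 47, 46, 44}
extract-max → 63; now {62, 59, 55, 52, 47, 46, 44}
insert 81 → {81, 62, 59, 55, 52, 47, 46, 44}
insert 64 → {81, 64, 62, 59, 55, 52, 47, 46, 44}
extract-max → 81; now {64, 62, 59, 55, 52, 47, 46, 44}
extract-max → 64; now {62, 59, 55, 52, 47, 46, 44}
insert 82 → {82, 62, 59, 55, 52, 47, 46, 44}
extract-max → 82; now {62, 59, 55, 52, 47, 46, 44}
extract-max → 62; now {59, 55, 52, 47, 46, 44}

[59, 55, 52, 47, 46, 44]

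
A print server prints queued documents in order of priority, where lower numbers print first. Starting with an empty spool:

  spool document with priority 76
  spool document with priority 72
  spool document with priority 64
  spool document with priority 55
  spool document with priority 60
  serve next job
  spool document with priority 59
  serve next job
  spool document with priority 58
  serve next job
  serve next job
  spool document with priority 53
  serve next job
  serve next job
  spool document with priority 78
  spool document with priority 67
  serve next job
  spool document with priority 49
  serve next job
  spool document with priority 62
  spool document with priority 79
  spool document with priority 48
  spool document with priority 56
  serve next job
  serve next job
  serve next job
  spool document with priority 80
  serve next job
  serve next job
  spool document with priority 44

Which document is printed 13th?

insert 76 → {76}
insert 72 → {72, 76}
insert 64 → {64, 72, 76}
insert 55 → {55, 64, 72, 76}
insert 60 → {55, 60, 64, 72, 76}
serve next job → 55; now {60, 64, 72, 76}
insert 59 → {59, 60, 64, 72, 76}
serve next job → 59; now {60, 64, 72, 76}
insert 58 → {58, 60, 64, 72, 76}
serve next job → 58; now {60, 64, 72, 76}
serve next job → 60; now {64, 72, 76}
insert 53 → {53, 64, 72, 76}
serve next job → 53; now {64, 72, 76}
serve next job → 64; now {72, 76}
insert 78 → {72, 76, 78}
insert 67 → {67, 72, 76, 78}
serve next job → 67; now {72, 76, 78}
insert 49 → {49, 72, 76, 78}
serve next job → 49; now {72, 76, 78}
insert 62 → {62, 72, 76, 78}
insert 79 → {62, 72, 76, 78, 79}
insert 48 → {48, 62, 72, 76, 78, 79}
insert 56 → {48, 56, 62, 72, 76, 78, 79}
serve next job → 48; now {56, 62, 72, 76, 78, 79}
serve next job → 56; now {62, 72, 76, 78, 79}
serve next job → 62; now {72, 76, 78, 79}
insert 80 → {72, 76, 78, 79, 80}
serve next job → 72; now {76, 78, 79, 80}
serve next job → 76; now {78, 79, 80}
insert 44 → {44, 78, 79, 80}

76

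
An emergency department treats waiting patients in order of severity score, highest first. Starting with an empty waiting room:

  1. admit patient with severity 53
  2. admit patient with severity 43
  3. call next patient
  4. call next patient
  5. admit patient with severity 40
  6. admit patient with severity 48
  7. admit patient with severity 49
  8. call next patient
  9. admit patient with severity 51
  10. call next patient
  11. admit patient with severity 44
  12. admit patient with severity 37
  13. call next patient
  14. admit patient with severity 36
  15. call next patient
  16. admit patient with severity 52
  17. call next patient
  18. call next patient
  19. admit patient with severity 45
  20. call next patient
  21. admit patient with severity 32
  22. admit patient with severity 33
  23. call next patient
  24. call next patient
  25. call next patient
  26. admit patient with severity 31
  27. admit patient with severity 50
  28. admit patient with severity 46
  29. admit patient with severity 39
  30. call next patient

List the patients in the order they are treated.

[53, 43, 49, 51, 48, 44, 52, 40, 45, 37, 36, 33, 50]

insert 53 → {53}
insert 43 → {53, 43}
call next patient → 53; now {43}
call next patient → 43; now {}
insert 40 → {40}
insert 48 → {48, 40}
insert 49 → {49, 48, 40}
call next patient → 49; now {48, 40}
insert 51 → {51, 48, 40}
call next patient → 51; now {48, 40}
insert 44 → {48, 44, 40}
insert 37 → {48, 44, 40, 37}
call next patient → 48; now {44, 40, 37}
insert 36 → {44, 40, 37, 36}
call next patient → 44; now {40, 37, 36}
insert 52 → {52, 40, 37, 36}
call next patient → 52; now {40, 37, 36}
call next patient → 40; now {37, 36}
insert 45 → {45, 37, 36}
call next patient → 45; now {37, 36}
insert 32 → {37, 36, 32}
insert 33 → {37, 36, 33, 32}
call next patient → 37; now {36, 33, 32}
call next patient → 36; now {33, 32}
call next patient → 33; now {32}
insert 31 → {32, 31}
insert 50 → {50, 32, 31}
insert 46 → {50, 46, 32, 31}
insert 39 → {50, 46, 39, 32, 31}
call next patient → 50; now {46, 39, 32, 31}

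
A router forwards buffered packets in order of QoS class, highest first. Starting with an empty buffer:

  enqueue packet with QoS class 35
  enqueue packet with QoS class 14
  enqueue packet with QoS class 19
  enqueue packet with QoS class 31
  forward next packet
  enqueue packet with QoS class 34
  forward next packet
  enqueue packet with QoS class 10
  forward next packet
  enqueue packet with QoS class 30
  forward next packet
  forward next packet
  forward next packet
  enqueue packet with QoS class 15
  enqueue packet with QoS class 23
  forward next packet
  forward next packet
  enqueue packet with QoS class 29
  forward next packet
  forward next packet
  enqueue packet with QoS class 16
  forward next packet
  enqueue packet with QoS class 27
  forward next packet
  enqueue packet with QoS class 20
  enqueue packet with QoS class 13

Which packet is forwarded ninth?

insert 35 → {35}
insert 14 → {35, 14}
insert 19 → {35, 19, 14}
insert 31 → {35, 31, 19, 14}
forward next packet → 35; now {31, 19, 14}
insert 34 → {34, 31, 19, 14}
forward next packet → 34; now {31, 19, 14}
insert 10 → {31, 19, 14, 10}
forward next packet → 31; now {19, 14, 10}
insert 30 → {30, 19, 14, 10}
forward next packet → 30; now {19, 14, 10}
forward next packet → 19; now {14, 10}
forward next packet → 14; now {10}
insert 15 → {15, 10}
insert 23 → {23, 15, 10}
forward next packet → 23; now {15, 10}
forward next packet → 15; now {10}
insert 29 → {29, 10}
forward next packet → 29; now {10}
forward next packet → 10; now {}
insert 16 → {16}
forward next packet → 16; now {}
insert 27 → {27}
forward next packet → 27; now {}
insert 20 → {20}
insert 13 → {20, 13}

29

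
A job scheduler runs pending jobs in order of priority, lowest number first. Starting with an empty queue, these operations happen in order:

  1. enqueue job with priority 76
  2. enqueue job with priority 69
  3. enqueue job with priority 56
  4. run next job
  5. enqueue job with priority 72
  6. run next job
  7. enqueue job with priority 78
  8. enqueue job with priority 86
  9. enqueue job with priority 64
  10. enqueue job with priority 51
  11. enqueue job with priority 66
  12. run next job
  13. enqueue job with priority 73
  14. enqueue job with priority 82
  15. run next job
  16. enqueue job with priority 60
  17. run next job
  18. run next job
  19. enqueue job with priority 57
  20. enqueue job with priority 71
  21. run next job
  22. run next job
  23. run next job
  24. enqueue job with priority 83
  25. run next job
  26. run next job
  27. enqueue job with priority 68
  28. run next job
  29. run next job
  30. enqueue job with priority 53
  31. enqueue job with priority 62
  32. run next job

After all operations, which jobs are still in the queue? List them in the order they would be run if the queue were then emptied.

insert 76 → {76}
insert 69 → {69, 76}
insert 56 → {56, 69, 76}
run next job → 56; now {69, 76}
insert 72 → {69, 72, 76}
run next job → 69; now {72, 76}
insert 78 → {72, 76, 78}
insert 86 → {72, 76, 78, 86}
insert 64 → {64, 72, 76, 78, 86}
insert 51 → {51, 64, 72, 76, 78, 86}
insert 66 → {51, 64, 66, 72, 76, 78, 86}
run next job → 51; now {64, 66, 72, 76, 78, 86}
insert 73 → {64, 66, 72, 73, 76, 78, 86}
insert 82 → {64, 66, 72, 73, 76, 78, 82, 86}
run next job → 64; now {66, 72, 73, 76, 78, 82, 86}
insert 60 → {60, 66, 72, 73, 76, 78, 82, 86}
run next job → 60; now {66, 72, 73, 76, 78, 82, 86}
run next job → 66; now {72, 73, 76, 78, 82, 86}
insert 57 → {57, 72, 73, 76, 78, 82, 86}
insert 71 → {57, 71, 72, 73, 76, 78, 82, 86}
run next job → 57; now {71, 72, 73, 76, 78, 82, 86}
run next job → 71; now {72, 73, 76, 78, 82, 86}
run next job → 72; now {73, 76, 78, 82, 86}
insert 83 → {73, 76, 78, 82, 83, 86}
run next job → 73; now {76, 78, 82, 83, 86}
run next job → 76; now {78, 82, 83, 86}
insert 68 → {68, 78, 82, 83, 86}
run next job → 68; now {78, 82, 83, 86}
run next job → 78; now {82, 83, 86}
insert 53 → {53, 82, 83, 86}
insert 62 → {53, 62, 82, 83, 86}
run next job → 53; now {62, 82, 83, 86}

62, 82, 83, 86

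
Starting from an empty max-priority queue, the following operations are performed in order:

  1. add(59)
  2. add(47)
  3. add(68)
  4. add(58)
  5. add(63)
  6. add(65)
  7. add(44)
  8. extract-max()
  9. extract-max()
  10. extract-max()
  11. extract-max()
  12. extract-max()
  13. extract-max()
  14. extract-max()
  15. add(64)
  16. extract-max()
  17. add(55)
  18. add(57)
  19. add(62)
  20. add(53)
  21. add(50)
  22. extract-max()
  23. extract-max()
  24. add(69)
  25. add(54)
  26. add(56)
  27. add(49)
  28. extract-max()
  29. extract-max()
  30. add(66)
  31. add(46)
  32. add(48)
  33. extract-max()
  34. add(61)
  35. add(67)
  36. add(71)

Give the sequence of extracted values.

68, 65, 63, 59, 58, 47, 44, 64, 62, 57, 69, 56, 66

insert 59 → {59}
insert 47 → {59, 47}
insert 68 → {68, 59, 47}
insert 58 → {68, 59, 58, 47}
insert 63 → {68, 63, 59, 58, 47}
insert 65 → {68, 65, 63, 59, 58, 47}
insert 44 → {68, 65, 63, 59, 58, 47, 44}
extract-max → 68; now {65, 63, 59, 58, 47, 44}
extract-max → 65; now {63, 59, 58, 47, 44}
extract-max → 63; now {59, 58, 47, 44}
extract-max → 59; now {58, 47, 44}
extract-max → 58; now {47, 44}
extract-max → 47; now {44}
extract-max → 44; now {}
insert 64 → {64}
extract-max → 64; now {}
insert 55 → {55}
insert 57 → {57, 55}
insert 62 → {62, 57, 55}
insert 53 → {62, 57, 55, 53}
insert 50 → {62, 57, 55, 53, 50}
extract-max → 62; now {57, 55, 53, 50}
extract-max → 57; now {55, 53, 50}
insert 69 → {69, 55, 53, 50}
insert 54 → {69, 55, 54, 53, 50}
insert 56 → {69, 56, 55, 54, 53, 50}
insert 49 → {69, 56, 55, 54, 53, 50, 49}
extract-max → 69; now {56, 55, 54, 53, 50, 49}
extract-max → 56; now {55, 54, 53, 50, 49}
insert 66 → {66, 55, 54, 53, 50, 49}
insert 46 → {66, 55, 54, 53, 50, 49, 46}
insert 48 → {66, 55, 54, 53, 50, 49, 48, 46}
extract-max → 66; now {55, 54, 53, 50, 49, 48, 46}
insert 61 → {61, 55, 54, 53, 50, 49, 48, 46}
insert 67 → {67, 61, 55, 54, 53, 50, 49, 48, 46}
insert 71 → {71, 67, 61, 55, 54, 53, 50, 49, 48, 46}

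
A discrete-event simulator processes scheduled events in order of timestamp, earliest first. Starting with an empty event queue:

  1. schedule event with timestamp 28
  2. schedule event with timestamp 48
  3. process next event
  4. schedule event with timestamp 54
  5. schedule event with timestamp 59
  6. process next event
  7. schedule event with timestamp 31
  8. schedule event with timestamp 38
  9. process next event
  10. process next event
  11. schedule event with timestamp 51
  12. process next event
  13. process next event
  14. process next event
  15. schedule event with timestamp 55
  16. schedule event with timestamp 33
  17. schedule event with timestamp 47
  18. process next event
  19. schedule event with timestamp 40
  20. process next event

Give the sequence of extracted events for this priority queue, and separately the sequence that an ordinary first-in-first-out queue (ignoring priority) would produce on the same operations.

insert 28 → {28}
insert 48 → {28, 48}
process next event → 28; now {48}
insert 54 → {48, 54}
insert 59 → {48, 54, 59}
process next event → 48; now {54, 59}
insert 31 → {31, 54, 59}
insert 38 → {31, 38, 54, 59}
process next event → 31; now {38, 54, 59}
process next event → 38; now {54, 59}
insert 51 → {51, 54, 59}
process next event → 51; now {54, 59}
process next event → 54; now {59}
process next event → 59; now {}
insert 55 → {55}
insert 33 → {33, 55}
insert 47 → {33, 47, 55}
process next event → 33; now {47, 55}
insert 40 → {40, 47, 55}
process next event → 40; now {47, 55}

priority queue: [28, 48, 31, 38, 51, 54, 59, 33, 40]; FIFO queue: [28, 48, 54, 59, 31, 38, 51, 55, 33]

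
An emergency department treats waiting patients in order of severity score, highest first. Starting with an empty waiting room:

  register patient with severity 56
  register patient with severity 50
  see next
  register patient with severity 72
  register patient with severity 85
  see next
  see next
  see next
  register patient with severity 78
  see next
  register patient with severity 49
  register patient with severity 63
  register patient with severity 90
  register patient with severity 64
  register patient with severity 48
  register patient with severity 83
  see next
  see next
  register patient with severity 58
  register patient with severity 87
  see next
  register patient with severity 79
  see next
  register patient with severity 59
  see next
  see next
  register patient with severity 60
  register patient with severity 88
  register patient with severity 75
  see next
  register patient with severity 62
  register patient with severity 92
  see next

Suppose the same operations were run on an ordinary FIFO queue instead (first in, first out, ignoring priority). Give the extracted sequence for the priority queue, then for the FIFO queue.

insert 56 → {56}
insert 50 → {56, 50}
see next → 56; now {50}
insert 72 → {72, 50}
insert 85 → {85, 72, 50}
see next → 85; now {72, 50}
see next → 72; now {50}
see next → 50; now {}
insert 78 → {78}
see next → 78; now {}
insert 49 → {49}
insert 63 → {63, 49}
insert 90 → {90, 63, 49}
insert 64 → {90, 64, 63, 49}
insert 48 → {90, 64, 63, 49, 48}
insert 83 → {90, 83, 64, 63, 49, 48}
see next → 90; now {83, 64, 63, 49, 48}
see next → 83; now {64, 63, 49, 48}
insert 58 → {64, 63, 58, 49, 48}
insert 87 → {87, 64, 63, 58, 49, 48}
see next → 87; now {64, 63, 58, 49, 48}
insert 79 → {79, 64, 63, 58, 49, 48}
see next → 79; now {64, 63, 58, 49, 48}
insert 59 → {64, 63, 59, 58, 49, 48}
see next → 64; now {63, 59, 58, 49, 48}
see next → 63; now {59, 58, 49, 48}
insert 60 → {60, 59, 58, 49, 48}
insert 88 → {88, 60, 59, 58, 49, 48}
insert 75 → {88, 75, 60, 59, 58, 49, 48}
see next → 88; now {75, 60, 59, 58, 49, 48}
insert 62 → {75, 62, 60, 59, 58, 49, 48}
insert 92 → {92, 75, 62, 60, 59, 58, 49, 48}
see next → 92; now {75, 62, 60, 59, 58, 49, 48}

priority queue: 56, 85, 72, 50, 78, 90, 83, 87, 79, 64, 63, 88, 92; FIFO queue: 56, 50, 72, 85, 78, 49, 63, 90, 64, 48, 83, 58, 87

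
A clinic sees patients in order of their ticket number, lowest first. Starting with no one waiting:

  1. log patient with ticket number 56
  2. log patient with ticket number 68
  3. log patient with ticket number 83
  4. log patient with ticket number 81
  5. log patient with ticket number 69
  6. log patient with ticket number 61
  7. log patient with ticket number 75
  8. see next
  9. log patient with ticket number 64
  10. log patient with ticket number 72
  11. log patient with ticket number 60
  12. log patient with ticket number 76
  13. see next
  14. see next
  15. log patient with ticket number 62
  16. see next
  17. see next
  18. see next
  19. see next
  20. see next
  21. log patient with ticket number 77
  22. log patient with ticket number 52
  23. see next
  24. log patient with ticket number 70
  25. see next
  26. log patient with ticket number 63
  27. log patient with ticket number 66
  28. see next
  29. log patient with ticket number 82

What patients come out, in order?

[56, 60, 61, 62, 64, 68, 69, 72, 52, 70, 63]

insert 56 → {56}
insert 68 → {56, 68}
insert 83 → {56, 68, 83}
insert 81 → {56, 68, 81, 83}
insert 69 → {56, 68, 69, 81, 83}
insert 61 → {56, 61, 68, 69, 81, 83}
insert 75 → {56, 61, 68, 69, 75, 81, 83}
see next → 56; now {61, 68, 69, 75, 81, 83}
insert 64 → {61, 64, 68, 69, 75, 81, 83}
insert 72 → {61, 64, 68, 69, 72, 75, 81, 83}
insert 60 → {60, 61, 64, 68, 69, 72, 75, 81, 83}
insert 76 → {60, 61, 64, 68, 69, 72, 75, 76, 81, 83}
see next → 60; now {61, 64, 68, 69, 72, 75, 76, 81, 83}
see next → 61; now {64, 68, 69, 72, 75, 76, 81, 83}
insert 62 → {62, 64, 68, 69, 72, 75, 76, 81, 83}
see next → 62; now {64, 68, 69, 72, 75, 76, 81, 83}
see next → 64; now {68, 69, 72, 75, 76, 81, 83}
see next → 68; now {69, 72, 75, 76, 81, 83}
see next → 69; now {72, 75, 76, 81, 83}
see next → 72; now {75, 76, 81, 83}
insert 77 → {75, 76, 77, 81, 83}
insert 52 → {52, 75, 76, 77, 81, 83}
see next → 52; now {75, 76, 77, 81, 83}
insert 70 → {70, 75, 76, 77, 81, 83}
see next → 70; now {75, 76, 77, 81, 83}
insert 63 → {63, 75, 76, 77, 81, 83}
insert 66 → {63, 66, 75, 76, 77, 81, 83}
see next → 63; now {66, 75, 76, 77, 81, 83}
insert 82 → {66, 75, 76, 77, 81, 82, 83}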